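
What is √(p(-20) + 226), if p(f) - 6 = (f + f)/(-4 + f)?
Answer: √2103/3 ≈ 15.286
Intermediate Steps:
p(f) = 6 + 2*f/(-4 + f) (p(f) = 6 + (f + f)/(-4 + f) = 6 + (2*f)/(-4 + f) = 6 + 2*f/(-4 + f))
√(p(-20) + 226) = √(8*(-3 - 20)/(-4 - 20) + 226) = √(8*(-23)/(-24) + 226) = √(8*(-1/24)*(-23) + 226) = √(23/3 + 226) = √(701/3) = √2103/3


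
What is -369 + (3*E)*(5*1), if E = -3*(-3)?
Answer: -234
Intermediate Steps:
E = 9
-369 + (3*E)*(5*1) = -369 + (3*9)*(5*1) = -369 + 27*5 = -369 + 135 = -234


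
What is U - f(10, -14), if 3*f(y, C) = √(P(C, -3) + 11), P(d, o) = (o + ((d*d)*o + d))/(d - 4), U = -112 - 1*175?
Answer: -287 - √1606/18 ≈ -289.23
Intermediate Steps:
U = -287 (U = -112 - 175 = -287)
P(d, o) = (d + o + o*d²)/(-4 + d) (P(d, o) = (o + (d²*o + d))/(-4 + d) = (o + (o*d² + d))/(-4 + d) = (o + (d + o*d²))/(-4 + d) = (d + o + o*d²)/(-4 + d))
f(y, C) = √(11 + (-3 + C - 3*C²)/(-4 + C))/3 (f(y, C) = √((C - 3 - 3*C²)/(-4 + C) + 11)/3 = √((-3 + C - 3*C²)/(-4 + C) + 11)/3 = √(11 + (-3 + C - 3*C²)/(-4 + C))/3)
U - f(10, -14) = -287 - √((-47 - 3*(-14)² + 12*(-14))/(-4 - 14))/3 = -287 - √((-47 - 3*196 - 168)/(-18))/3 = -287 - √(-(-47 - 588 - 168)/18)/3 = -287 - √(-1/18*(-803))/3 = -287 - √(803/18)/3 = -287 - √1606/6/3 = -287 - √1606/18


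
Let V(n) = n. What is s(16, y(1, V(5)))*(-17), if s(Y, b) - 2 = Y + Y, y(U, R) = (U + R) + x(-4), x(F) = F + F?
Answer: -578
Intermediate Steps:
x(F) = 2*F
y(U, R) = -8 + R + U (y(U, R) = (U + R) + 2*(-4) = (R + U) - 8 = -8 + R + U)
s(Y, b) = 2 + 2*Y (s(Y, b) = 2 + (Y + Y) = 2 + 2*Y)
s(16, y(1, V(5)))*(-17) = (2 + 2*16)*(-17) = (2 + 32)*(-17) = 34*(-17) = -578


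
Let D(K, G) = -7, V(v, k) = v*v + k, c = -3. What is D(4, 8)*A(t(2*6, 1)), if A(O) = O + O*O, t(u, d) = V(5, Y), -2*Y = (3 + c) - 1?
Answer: -18921/4 ≈ -4730.3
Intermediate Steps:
Y = ½ (Y = -((3 - 3) - 1)/2 = -(0 - 1)/2 = -½*(-1) = ½ ≈ 0.50000)
V(v, k) = k + v² (V(v, k) = v² + k = k + v²)
t(u, d) = 51/2 (t(u, d) = ½ + 5² = ½ + 25 = 51/2)
A(O) = O + O²
D(4, 8)*A(t(2*6, 1)) = -357*(1 + 51/2)/2 = -357*53/(2*2) = -7*2703/4 = -18921/4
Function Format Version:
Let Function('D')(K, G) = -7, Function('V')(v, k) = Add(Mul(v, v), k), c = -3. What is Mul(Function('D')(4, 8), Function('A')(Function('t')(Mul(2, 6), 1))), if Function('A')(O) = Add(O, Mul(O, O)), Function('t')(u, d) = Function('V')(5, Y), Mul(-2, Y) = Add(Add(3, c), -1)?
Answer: Rational(-18921, 4) ≈ -4730.3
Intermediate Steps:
Y = Rational(1, 2) (Y = Mul(Rational(-1, 2), Add(Add(3, -3), -1)) = Mul(Rational(-1, 2), Add(0, -1)) = Mul(Rational(-1, 2), -1) = Rational(1, 2) ≈ 0.50000)
Function('V')(v, k) = Add(k, Pow(v, 2)) (Function('V')(v, k) = Add(Pow(v, 2), k) = Add(k, Pow(v, 2)))
Function('t')(u, d) = Rational(51, 2) (Function('t')(u, d) = Add(Rational(1, 2), Pow(5, 2)) = Add(Rational(1, 2), 25) = Rational(51, 2))
Function('A')(O) = Add(O, Pow(O, 2))
Mul(Function('D')(4, 8), Function('A')(Function('t')(Mul(2, 6), 1))) = Mul(-7, Mul(Rational(51, 2), Add(1, Rational(51, 2)))) = Mul(-7, Mul(Rational(51, 2), Rational(53, 2))) = Mul(-7, Rational(2703, 4)) = Rational(-18921, 4)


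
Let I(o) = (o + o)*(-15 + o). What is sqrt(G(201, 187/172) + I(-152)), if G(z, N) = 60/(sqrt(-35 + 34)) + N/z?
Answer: sqrt(15169774267569 - 17928347760*I)/17286 ≈ 225.32 - 0.13315*I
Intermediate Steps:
I(o) = 2*o*(-15 + o) (I(o) = (2*o)*(-15 + o) = 2*o*(-15 + o))
G(z, N) = -60*I + N/z (G(z, N) = 60/(sqrt(-1)) + N/z = 60/I + N/z = 60*(-I) + N/z = -60*I + N/z)
sqrt(G(201, 187/172) + I(-152)) = sqrt((-60*I + (187/172)/201) + 2*(-152)*(-15 - 152)) = sqrt((-60*I + (187*(1/172))*(1/201)) + 2*(-152)*(-167)) = sqrt((-60*I + (187/172)*(1/201)) + 50768) = sqrt((-60*I + 187/34572) + 50768) = sqrt((187/34572 - 60*I) + 50768) = sqrt(1755151483/34572 - 60*I)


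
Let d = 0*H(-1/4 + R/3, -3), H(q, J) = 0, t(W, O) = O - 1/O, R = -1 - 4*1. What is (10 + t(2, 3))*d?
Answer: 0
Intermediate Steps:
R = -5 (R = -1 - 4 = -5)
t(W, O) = O - 1/O
d = 0 (d = 0*0 = 0)
(10 + t(2, 3))*d = (10 + (3 - 1/3))*0 = (10 + (3 - 1*⅓))*0 = (10 + (3 - ⅓))*0 = (10 + 8/3)*0 = (38/3)*0 = 0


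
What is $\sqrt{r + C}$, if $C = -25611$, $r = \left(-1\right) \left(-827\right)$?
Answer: $4 i \sqrt{1549} \approx 157.43 i$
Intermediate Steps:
$r = 827$
$\sqrt{r + C} = \sqrt{827 - 25611} = \sqrt{-24784} = 4 i \sqrt{1549}$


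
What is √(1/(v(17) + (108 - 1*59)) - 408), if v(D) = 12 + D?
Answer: 11*I*√20514/78 ≈ 20.199*I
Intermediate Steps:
√(1/(v(17) + (108 - 1*59)) - 408) = √(1/((12 + 17) + (108 - 1*59)) - 408) = √(1/(29 + (108 - 59)) - 408) = √(1/(29 + 49) - 408) = √(1/78 - 408) = √(-31823/78) = 11*I*√20514/78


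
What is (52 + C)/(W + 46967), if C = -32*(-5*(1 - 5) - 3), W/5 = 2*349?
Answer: -164/16819 ≈ -0.0097509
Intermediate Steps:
W = 3490 (W = 5*(2*349) = 5*698 = 3490)
C = -544 (C = -32*(-5*(-4) - 3) = -32*(20 - 3) = -32*17 = -544)
(52 + C)/(W + 46967) = (52 - 544)/(3490 + 46967) = -492/50457 = -492*1/50457 = -164/16819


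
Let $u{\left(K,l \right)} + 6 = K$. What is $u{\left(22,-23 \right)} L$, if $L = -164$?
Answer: $-2624$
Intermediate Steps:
$u{\left(K,l \right)} = -6 + K$
$u{\left(22,-23 \right)} L = \left(-6 + 22\right) \left(-164\right) = 16 \left(-164\right) = -2624$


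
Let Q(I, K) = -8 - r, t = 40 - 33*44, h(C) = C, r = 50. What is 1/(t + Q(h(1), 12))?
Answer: -1/1470 ≈ -0.00068027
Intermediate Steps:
t = -1412 (t = 40 - 1452 = -1412)
Q(I, K) = -58 (Q(I, K) = -8 - 1*50 = -8 - 50 = -58)
1/(t + Q(h(1), 12)) = 1/(-1412 - 58) = 1/(-1470) = -1/1470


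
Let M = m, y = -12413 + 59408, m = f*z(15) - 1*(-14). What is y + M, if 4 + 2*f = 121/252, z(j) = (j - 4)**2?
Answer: 23585209/504 ≈ 46796.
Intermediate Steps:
z(j) = (-4 + j)**2
f = -887/504 (f = -2 + (121/252)/2 = -2 + (121*(1/252))/2 = -2 + (1/2)*(121/252) = -2 + 121/504 = -887/504 ≈ -1.7599)
m = -100271/504 (m = -887*(-4 + 15)**2/504 - 1*(-14) = -887/504*11**2 + 14 = -887/504*121 + 14 = -107327/504 + 14 = -100271/504 ≈ -198.95)
y = 46995
M = -100271/504 ≈ -198.95
y + M = 46995 - 100271/504 = 23585209/504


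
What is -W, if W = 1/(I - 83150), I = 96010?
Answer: -1/12860 ≈ -7.7761e-5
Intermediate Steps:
W = 1/12860 (W = 1/(96010 - 83150) = 1/12860 ≈ 7.7761e-5)
-W = -1*1/12860 = -1/12860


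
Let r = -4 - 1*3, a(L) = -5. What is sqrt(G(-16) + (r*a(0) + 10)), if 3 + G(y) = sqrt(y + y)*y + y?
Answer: sqrt(26 - 64*I*sqrt(2)) ≈ 7.7514 - 5.8382*I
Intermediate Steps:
r = -7 (r = -4 - 3 = -7)
G(y) = -3 + y + sqrt(2)*y**(3/2) (G(y) = -3 + (sqrt(y + y)*y + y) = -3 + (sqrt(2*y)*y + y) = -3 + ((sqrt(2)*sqrt(y))*y + y) = -3 + (sqrt(2)*y**(3/2) + y) = -3 + (y + sqrt(2)*y**(3/2)) = -3 + y + sqrt(2)*y**(3/2))
sqrt(G(-16) + (r*a(0) + 10)) = sqrt((-3 - 16 + sqrt(2)*(-16)**(3/2)) + (-7*(-5) + 10)) = sqrt((-3 - 16 + sqrt(2)*(-64*I)) + (35 + 10)) = sqrt((-3 - 16 - 64*I*sqrt(2)) + 45) = sqrt((-19 - 64*I*sqrt(2)) + 45) = sqrt(26 - 64*I*sqrt(2))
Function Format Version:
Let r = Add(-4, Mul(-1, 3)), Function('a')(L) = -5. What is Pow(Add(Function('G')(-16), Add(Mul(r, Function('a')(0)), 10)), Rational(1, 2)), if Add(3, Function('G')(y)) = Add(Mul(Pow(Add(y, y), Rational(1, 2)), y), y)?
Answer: Pow(Add(26, Mul(-64, I, Pow(2, Rational(1, 2)))), Rational(1, 2)) ≈ Add(7.7514, Mul(-5.8382, I))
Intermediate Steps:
r = -7 (r = Add(-4, -3) = -7)
Function('G')(y) = Add(-3, y, Mul(Pow(2, Rational(1, 2)), Pow(y, Rational(3, 2)))) (Function('G')(y) = Add(-3, Add(Mul(Pow(Add(y, y), Rational(1, 2)), y), y)) = Add(-3, Add(Mul(Pow(Mul(2, y), Rational(1, 2)), y), y)) = Add(-3, Add(Mul(Mul(Pow(2, Rational(1, 2)), Pow(y, Rational(1, 2))), y), y)) = Add(-3, Add(Mul(Pow(2, Rational(1, 2)), Pow(y, Rational(3, 2))), y)) = Add(-3, Add(y, Mul(Pow(2, Rational(1, 2)), Pow(y, Rational(3, 2))))) = Add(-3, y, Mul(Pow(2, Rational(1, 2)), Pow(y, Rational(3, 2)))))
Pow(Add(Function('G')(-16), Add(Mul(r, Function('a')(0)), 10)), Rational(1, 2)) = Pow(Add(Add(-3, -16, Mul(Pow(2, Rational(1, 2)), Pow(-16, Rational(3, 2)))), Add(Mul(-7, -5), 10)), Rational(1, 2)) = Pow(Add(Add(-3, -16, Mul(Pow(2, Rational(1, 2)), Mul(-64, I))), Add(35, 10)), Rational(1, 2)) = Pow(Add(Add(-3, -16, Mul(-64, I, Pow(2, Rational(1, 2)))), 45), Rational(1, 2)) = Pow(Add(Add(-19, Mul(-64, I, Pow(2, Rational(1, 2)))), 45), Rational(1, 2)) = Pow(Add(26, Mul(-64, I, Pow(2, Rational(1, 2)))), Rational(1, 2))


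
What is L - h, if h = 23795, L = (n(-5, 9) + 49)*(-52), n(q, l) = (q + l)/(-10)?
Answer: -131611/5 ≈ -26322.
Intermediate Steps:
n(q, l) = -l/10 - q/10 (n(q, l) = (l + q)*(-1/10) = -l/10 - q/10)
L = -12636/5 (L = ((-1/10*9 - 1/10*(-5)) + 49)*(-52) = ((-9/10 + 1/2) + 49)*(-52) = (-2/5 + 49)*(-52) = (243/5)*(-52) = -12636/5 ≈ -2527.2)
L - h = -12636/5 - 1*23795 = -12636/5 - 23795 = -131611/5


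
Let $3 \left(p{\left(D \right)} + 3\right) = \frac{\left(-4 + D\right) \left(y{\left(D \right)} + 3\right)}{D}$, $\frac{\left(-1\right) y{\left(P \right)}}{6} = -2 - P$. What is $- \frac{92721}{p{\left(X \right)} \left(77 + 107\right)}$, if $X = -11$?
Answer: $\frac{339977}{17664} \approx 19.247$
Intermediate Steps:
$y{\left(P \right)} = 12 + 6 P$ ($y{\left(P \right)} = - 6 \left(-2 - P\right) = 12 + 6 P$)
$p{\left(D \right)} = -3 + \frac{\left(-4 + D\right) \left(15 + 6 D\right)}{3 D}$ ($p{\left(D \right)} = -3 + \frac{\left(-4 + D\right) \left(\left(12 + 6 D\right) + 3\right) \frac{1}{D}}{3} = -3 + \frac{\left(-4 + D\right) \left(15 + 6 D\right) \frac{1}{D}}{3} = -3 + \frac{\frac{1}{D} \left(-4 + D\right) \left(15 + 6 D\right)}{3} = -3 + \frac{\left(-4 + D\right) \left(15 + 6 D\right)}{3 D}$)
$- \frac{92721}{p{\left(X \right)} \left(77 + 107\right)} = - \frac{92721}{\left(-6 - \frac{20}{-11} + 2 \left(-11\right)\right) \left(77 + 107\right)} = - \frac{92721}{\left(-6 - - \frac{20}{11} - 22\right) 184} = - \frac{92721}{\left(-6 + \frac{20}{11} - 22\right) 184} = - \frac{92721}{\left(- \frac{288}{11}\right) 184} = - \frac{92721}{- \frac{52992}{11}} = \left(-92721\right) \left(- \frac{11}{52992}\right) = \frac{339977}{17664}$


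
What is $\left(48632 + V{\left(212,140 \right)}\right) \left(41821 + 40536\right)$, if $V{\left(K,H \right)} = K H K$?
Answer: $522208606744$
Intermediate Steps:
$V{\left(K,H \right)} = H K^{2}$ ($V{\left(K,H \right)} = H K K = H K^{2}$)
$\left(48632 + V{\left(212,140 \right)}\right) \left(41821 + 40536\right) = \left(48632 + 140 \cdot 212^{2}\right) \left(41821 + 40536\right) = \left(48632 + 140 \cdot 44944\right) 82357 = \left(48632 + 6292160\right) 82357 = 6340792 \cdot 82357 = 522208606744$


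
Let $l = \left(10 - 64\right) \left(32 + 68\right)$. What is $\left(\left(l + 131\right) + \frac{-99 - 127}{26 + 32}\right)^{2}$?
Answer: $\frac{23382691396}{841} \approx 2.7803 \cdot 10^{7}$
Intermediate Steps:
$l = -5400$ ($l = \left(-54\right) 100 = -5400$)
$\left(\left(l + 131\right) + \frac{-99 - 127}{26 + 32}\right)^{2} = \left(\left(-5400 + 131\right) + \frac{-99 - 127}{26 + 32}\right)^{2} = \left(-5269 - \frac{226}{58}\right)^{2} = \left(-5269 - \frac{113}{29}\right)^{2} = \left(- \frac{152914}{29}\right)^{2} = \frac{23382691396}{841}$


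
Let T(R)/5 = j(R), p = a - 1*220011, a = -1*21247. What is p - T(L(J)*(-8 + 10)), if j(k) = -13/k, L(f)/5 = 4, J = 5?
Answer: -1930051/8 ≈ -2.4126e+5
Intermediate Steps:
a = -21247
L(f) = 20 (L(f) = 5*4 = 20)
p = -241258 (p = -21247 - 1*220011 = -21247 - 220011 = -241258)
T(R) = -65/R (T(R) = 5*(-13/R) = -65/R)
p - T(L(J)*(-8 + 10)) = -241258 - (-65)/(20*(-8 + 10)) = -241258 - (-65)/(20*2) = -241258 - (-65)/40 = -241258 - 1*(-13/8) = -241258 + 13/8 = -1930051/8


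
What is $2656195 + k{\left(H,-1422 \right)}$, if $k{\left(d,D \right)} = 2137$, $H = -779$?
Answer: $2658332$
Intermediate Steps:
$2656195 + k{\left(H,-1422 \right)} = 2656195 + 2137 = 2658332$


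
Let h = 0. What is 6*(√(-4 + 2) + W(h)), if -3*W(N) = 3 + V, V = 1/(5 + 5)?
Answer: -31/5 + 6*I*√2 ≈ -6.2 + 8.4853*I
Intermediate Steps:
V = ⅒ (V = 1/10 = ⅒ ≈ 0.10000)
W(N) = -31/30 (W(N) = -(3 + ⅒)/3 = -⅓*31/10 = -31/30)
6*(√(-4 + 2) + W(h)) = 6*(√(-4 + 2) - 31/30) = 6*(√(-2) - 31/30) = 6*(I*√2 - 31/30) = 6*(-31/30 + I*√2) = -31/5 + 6*I*√2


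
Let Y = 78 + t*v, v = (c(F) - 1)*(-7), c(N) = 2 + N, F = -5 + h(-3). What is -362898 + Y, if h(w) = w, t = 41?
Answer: -360811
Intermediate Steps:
F = -8 (F = -5 - 3 = -8)
v = 49 (v = ((2 - 8) - 1)*(-7) = (-6 - 1)*(-7) = -7*(-7) = 49)
Y = 2087 (Y = 78 + 41*49 = 78 + 2009 = 2087)
-362898 + Y = -362898 + 2087 = -360811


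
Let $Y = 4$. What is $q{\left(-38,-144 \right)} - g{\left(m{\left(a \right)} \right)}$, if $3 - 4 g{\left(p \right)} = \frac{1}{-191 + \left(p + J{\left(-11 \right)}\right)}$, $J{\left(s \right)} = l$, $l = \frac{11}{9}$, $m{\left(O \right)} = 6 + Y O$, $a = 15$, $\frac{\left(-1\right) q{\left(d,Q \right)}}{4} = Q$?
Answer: $\frac{2563305}{4456} \approx 575.25$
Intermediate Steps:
$q{\left(d,Q \right)} = - 4 Q$
$m{\left(O \right)} = 6 + 4 O$
$l = \frac{11}{9}$ ($l = 11 \cdot \frac{1}{9} = \frac{11}{9} \approx 1.2222$)
$J{\left(s \right)} = \frac{11}{9}$
$g{\left(p \right)} = \frac{3}{4} - \frac{1}{4 \left(- \frac{1708}{9} + p\right)}$ ($g{\left(p \right)} = \frac{3}{4} - \frac{1}{4 \left(-191 + \left(p + \frac{11}{9}\right)\right)} = \frac{3}{4} - \frac{1}{4 \left(-191 + \left(\frac{11}{9} + p\right)\right)} = \frac{3}{4} - \frac{1}{4 \left(- \frac{1708}{9} + p\right)}$)
$q{\left(-38,-144 \right)} - g{\left(m{\left(a \right)} \right)} = \left(-4\right) \left(-144\right) - \frac{3 \left(-1711 + 9 \left(6 + 4 \cdot 15\right)\right)}{4 \left(-1708 + 9 \left(6 + 4 \cdot 15\right)\right)} = 576 - \frac{3 \left(-1711 + 9 \left(6 + 60\right)\right)}{4 \left(-1708 + 9 \left(6 + 60\right)\right)} = 576 - \frac{3 \left(-1711 + 9 \cdot 66\right)}{4 \left(-1708 + 9 \cdot 66\right)} = 576 - \frac{3 \left(-1711 + 594\right)}{4 \left(-1708 + 594\right)} = 576 - \frac{3}{4} \frac{1}{-1114} \left(-1117\right) = 576 - \frac{3}{4} \left(- \frac{1}{1114}\right) \left(-1117\right) = 576 - \frac{3351}{4456} = \frac{2563305}{4456}$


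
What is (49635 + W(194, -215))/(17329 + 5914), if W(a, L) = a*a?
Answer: 87271/23243 ≈ 3.7547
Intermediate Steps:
W(a, L) = a²
(49635 + W(194, -215))/(17329 + 5914) = (49635 + 194²)/(17329 + 5914) = (49635 + 37636)/23243 = 87271*(1/23243) = 87271/23243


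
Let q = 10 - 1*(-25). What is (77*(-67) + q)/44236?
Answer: -1281/11059 ≈ -0.11583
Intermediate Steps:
q = 35 (q = 10 + 25 = 35)
(77*(-67) + q)/44236 = (77*(-67) + 35)/44236 = (-5159 + 35)*(1/44236) = -5124*1/44236 = -1281/11059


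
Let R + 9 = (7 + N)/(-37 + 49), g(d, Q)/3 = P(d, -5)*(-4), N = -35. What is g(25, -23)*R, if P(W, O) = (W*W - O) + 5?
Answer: 86360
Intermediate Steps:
P(W, O) = 5 + W**2 - O (P(W, O) = (W**2 - O) + 5 = 5 + W**2 - O)
g(d, Q) = -120 - 12*d**2 (g(d, Q) = 3*((5 + d**2 - 1*(-5))*(-4)) = 3*((5 + d**2 + 5)*(-4)) = 3*((10 + d**2)*(-4)) = 3*(-40 - 4*d**2) = -120 - 12*d**2)
R = -34/3 (R = -9 + (7 - 35)/(-37 + 49) = -9 - 28/12 = -9 - 28*1/12 = -9 - 7/3 = -34/3 ≈ -11.333)
g(25, -23)*R = (-120 - 12*25**2)*(-34/3) = (-120 - 12*625)*(-34/3) = (-120 - 7500)*(-34/3) = -7620*(-34/3) = 86360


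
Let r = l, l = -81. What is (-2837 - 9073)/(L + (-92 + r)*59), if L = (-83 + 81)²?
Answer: 3970/3401 ≈ 1.1673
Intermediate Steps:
L = 4 (L = (-2)² = 4)
r = -81
(-2837 - 9073)/(L + (-92 + r)*59) = (-2837 - 9073)/(4 + (-92 - 81)*59) = -11910/(4 - 173*59) = -11910/(4 - 10207) = -11910/(-10203) = -11910*(-1/10203) = 3970/3401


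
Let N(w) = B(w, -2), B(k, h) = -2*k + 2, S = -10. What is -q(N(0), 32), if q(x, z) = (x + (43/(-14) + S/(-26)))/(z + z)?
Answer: 125/11648 ≈ 0.010731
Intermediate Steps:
B(k, h) = 2 - 2*k
N(w) = 2 - 2*w
q(x, z) = (-489/182 + x)/(2*z) (q(x, z) = (x + (43/(-14) - 10/(-26)))/(z + z) = (x + (43*(-1/14) - 10*(-1/26)))/((2*z)) = (x + (-43/14 + 5/13))*(1/(2*z)) = (x - 489/182)*(1/(2*z)) = (-489/182 + x)*(1/(2*z)) = (-489/182 + x)/(2*z))
-q(N(0), 32) = -(-489 + 182*(2 - 2*0))/(364*32) = -(-489 + 182*(2 + 0))/(364*32) = -(-489 + 182*2)/(364*32) = -(-489 + 364)/(364*32) = -(-125)/(364*32) = -1*(-125/11648) = 125/11648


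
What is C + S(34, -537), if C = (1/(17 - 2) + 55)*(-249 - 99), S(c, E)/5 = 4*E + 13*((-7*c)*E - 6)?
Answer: 41385484/5 ≈ 8.2771e+6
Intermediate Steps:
S(c, E) = -390 + 20*E - 455*E*c (S(c, E) = 5*(4*E + 13*((-7*c)*E - 6)) = 5*(4*E + 13*(-7*E*c - 6)) = 5*(4*E + 13*(-6 - 7*E*c)) = 5*(4*E + (-78 - 91*E*c)) = 5*(-78 + 4*E - 91*E*c) = -390 + 20*E - 455*E*c)
C = -95816/5 (C = (1/15 + 55)*(-348) = (826/15)*(-348) = -95816/5 ≈ -19163.)
C + S(34, -537) = -95816/5 + (-390 + 20*(-537) - 455*(-537)*34) = -95816/5 + (-390 - 10740 + 8307390) = -95816/5 + 8296260 = 41385484/5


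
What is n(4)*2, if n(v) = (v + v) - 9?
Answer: -2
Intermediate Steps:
n(v) = -9 + 2*v (n(v) = 2*v - 9 = -9 + 2*v)
n(4)*2 = (-9 + 2*4)*2 = (-9 + 8)*2 = -1*2 = -2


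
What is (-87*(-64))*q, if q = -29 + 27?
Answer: -11136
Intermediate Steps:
q = -2
(-87*(-64))*q = -87*(-64)*(-2) = 5568*(-2) = -11136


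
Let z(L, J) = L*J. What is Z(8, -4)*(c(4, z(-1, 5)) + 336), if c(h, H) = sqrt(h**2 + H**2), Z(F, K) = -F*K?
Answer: 10752 + 32*sqrt(41) ≈ 10957.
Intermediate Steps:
Z(F, K) = -F*K
z(L, J) = J*L
c(h, H) = sqrt(H**2 + h**2)
Z(8, -4)*(c(4, z(-1, 5)) + 336) = (-1*8*(-4))*(sqrt((5*(-1))**2 + 4**2) + 336) = 32*(sqrt((-5)**2 + 16) + 336) = 32*(sqrt(25 + 16) + 336) = 32*(sqrt(41) + 336) = 32*(336 + sqrt(41)) = 10752 + 32*sqrt(41)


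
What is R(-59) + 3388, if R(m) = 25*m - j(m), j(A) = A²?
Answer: -1568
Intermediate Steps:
R(m) = -m² + 25*m (R(m) = 25*m - m² = -m² + 25*m)
R(-59) + 3388 = -59*(25 - 1*(-59)) + 3388 = -59*(25 + 59) + 3388 = -59*84 + 3388 = -4956 + 3388 = -1568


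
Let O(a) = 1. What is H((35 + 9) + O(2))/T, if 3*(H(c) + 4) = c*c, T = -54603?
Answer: -671/54603 ≈ -0.012289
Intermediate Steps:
H(c) = -4 + c²/3 (H(c) = -4 + (c*c)/3 = -4 + c²/3)
H((35 + 9) + O(2))/T = (-4 + ((35 + 9) + 1)²/3)/(-54603) = (-4 + (44 + 1)²/3)*(-1/54603) = (-4 + (⅓)*45²)*(-1/54603) = (-4 + (⅓)*2025)*(-1/54603) = (-4 + 675)*(-1/54603) = 671*(-1/54603) = -671/54603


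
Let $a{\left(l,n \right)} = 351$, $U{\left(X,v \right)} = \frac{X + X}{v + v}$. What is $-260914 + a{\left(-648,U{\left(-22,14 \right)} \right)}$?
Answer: $-260563$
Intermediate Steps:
$U{\left(X,v \right)} = \frac{X}{v}$ ($U{\left(X,v \right)} = \frac{2 X}{2 v} = 2 X \frac{1}{2 v} = \frac{X}{v}$)
$-260914 + a{\left(-648,U{\left(-22,14 \right)} \right)} = -260914 + 351 = -260563$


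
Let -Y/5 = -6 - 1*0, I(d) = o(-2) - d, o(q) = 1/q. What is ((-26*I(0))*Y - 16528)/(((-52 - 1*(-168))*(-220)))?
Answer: 8069/12760 ≈ 0.63237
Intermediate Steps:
I(d) = -½ - d (I(d) = 1/(-2) - d = -½ - d)
Y = 30 (Y = -5*(-6 - 1*0) = -5*(-6 + 0) = -5*(-6) = 30)
((-26*I(0))*Y - 16528)/(((-52 - 1*(-168))*(-220))) = (-26*(-½ - 1*0)*30 - 16528)/(((-52 - 1*(-168))*(-220))) = (-26*(-½ + 0)*30 - 16528)/(((-52 + 168)*(-220))) = (-26*(-½)*30 - 16528)/((116*(-220))) = (13*30 - 16528)/(-25520) = (390 - 16528)*(-1/25520) = -16138*(-1/25520) = 8069/12760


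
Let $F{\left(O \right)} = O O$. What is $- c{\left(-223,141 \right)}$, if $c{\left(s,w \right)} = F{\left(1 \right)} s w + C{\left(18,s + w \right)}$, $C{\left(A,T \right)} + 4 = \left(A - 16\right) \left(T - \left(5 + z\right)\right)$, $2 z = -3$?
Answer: $31618$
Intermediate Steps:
$z = - \frac{3}{2}$ ($z = \frac{1}{2} \left(-3\right) = - \frac{3}{2} \approx -1.5$)
$F{\left(O \right)} = O^{2}$
$C{\left(A,T \right)} = -4 + \left(-16 + A\right) \left(- \frac{7}{2} + T\right)$ ($C{\left(A,T \right)} = -4 + \left(A - 16\right) \left(T - \frac{7}{2}\right) = -4 + \left(-16 + A\right) \left(T + \left(-5 + \frac{3}{2}\right)\right) = -4 + \left(-16 + A\right) \left(T - \frac{7}{2}\right) = -4 + \left(-16 + A\right) \left(- \frac{7}{2} + T\right)$)
$c{\left(s,w \right)} = -11 + 2 s + 2 w + s w$ ($c{\left(s,w \right)} = 1^{2} s w + \left(52 - 16 \left(s + w\right) - 63 + 18 \left(s + w\right)\right) = 1 s w + \left(52 - \left(16 s + 16 w\right) - 63 + \left(18 s + 18 w\right)\right) = s w + \left(-11 + 2 s + 2 w\right) = -11 + 2 s + 2 w + s w$)
$- c{\left(-223,141 \right)} = - (-11 + 2 \left(-223\right) + 2 \cdot 141 - 31443) = - (-11 - 446 + 282 - 31443) = \left(-1\right) \left(-31618\right) = 31618$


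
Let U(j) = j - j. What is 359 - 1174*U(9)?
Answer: 359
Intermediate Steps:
U(j) = 0
359 - 1174*U(9) = 359 - 1174*0 = 359 + 0 = 359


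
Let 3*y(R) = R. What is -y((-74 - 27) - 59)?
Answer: 160/3 ≈ 53.333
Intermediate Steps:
y(R) = R/3
-y((-74 - 27) - 59) = -((-74 - 27) - 59)/3 = -(-101 - 59)/3 = -(-160)/3 = -1*(-160/3) = 160/3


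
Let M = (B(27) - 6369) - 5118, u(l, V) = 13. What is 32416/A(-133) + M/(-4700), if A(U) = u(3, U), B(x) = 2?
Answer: 30500901/12220 ≈ 2496.0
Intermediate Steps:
A(U) = 13
M = -11485 (M = (2 - 6369) - 5118 = -6367 - 5118 = -11485)
32416/A(-133) + M/(-4700) = 32416/13 - 11485/(-4700) = 32416*(1/13) - 11485*(-1/4700) = 32416/13 + 2297/940 = 30500901/12220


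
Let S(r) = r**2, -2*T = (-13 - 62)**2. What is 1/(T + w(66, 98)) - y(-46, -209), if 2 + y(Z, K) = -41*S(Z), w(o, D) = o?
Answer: 476561692/5493 ≈ 86758.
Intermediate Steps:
T = -5625/2 (T = -(-13 - 62)**2/2 = -1/2*(-75)**2 = -1/2*5625 = -5625/2 ≈ -2812.5)
y(Z, K) = -2 - 41*Z**2
1/(T + w(66, 98)) - y(-46, -209) = 1/(-5625/2 + 66) - (-2 - 41*(-46)**2) = 1/(-5493/2) - (-2 - 41*2116) = -2/5493 - (-2 - 86756) = -2/5493 - 1*(-86758) = -2/5493 + 86758 = 476561692/5493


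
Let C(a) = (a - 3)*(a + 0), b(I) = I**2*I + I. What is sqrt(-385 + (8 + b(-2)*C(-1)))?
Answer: I*sqrt(417) ≈ 20.421*I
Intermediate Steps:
b(I) = I + I**3 (b(I) = I**3 + I = I + I**3)
C(a) = a*(-3 + a) (C(a) = (-3 + a)*a = a*(-3 + a))
sqrt(-385 + (8 + b(-2)*C(-1))) = sqrt(-385 + (8 + (-2 + (-2)**3)*(-(-3 - 1)))) = sqrt(-385 + (8 + (-2 - 8)*(-1*(-4)))) = sqrt(-385 + (8 - 10*4)) = sqrt(-385 + (8 - 40)) = sqrt(-385 - 32) = sqrt(-417) = I*sqrt(417)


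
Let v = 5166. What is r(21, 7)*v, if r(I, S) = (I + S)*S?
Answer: 1012536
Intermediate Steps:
r(I, S) = S*(I + S)
r(21, 7)*v = (7*(21 + 7))*5166 = (7*28)*5166 = 196*5166 = 1012536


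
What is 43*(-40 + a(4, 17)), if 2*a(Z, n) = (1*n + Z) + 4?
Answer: -2365/2 ≈ -1182.5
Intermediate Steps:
a(Z, n) = 2 + Z/2 + n/2 (a(Z, n) = ((1*n + Z) + 4)/2 = ((n + Z) + 4)/2 = ((Z + n) + 4)/2 = (4 + Z + n)/2 = 2 + Z/2 + n/2)
43*(-40 + a(4, 17)) = 43*(-40 + (2 + (½)*4 + (½)*17)) = 43*(-40 + (2 + 2 + 17/2)) = 43*(-40 + 25/2) = 43*(-55/2) = -2365/2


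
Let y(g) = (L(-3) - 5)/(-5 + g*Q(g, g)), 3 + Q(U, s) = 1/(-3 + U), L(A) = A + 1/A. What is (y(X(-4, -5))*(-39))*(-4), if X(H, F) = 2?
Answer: 100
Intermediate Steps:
Q(U, s) = -3 + 1/(-3 + U)
y(g) = -25/(3*(-5 + g*(10 - 3*g)/(-3 + g))) (y(g) = ((-3 + 1/(-3)) - 5)/(-5 + g*((10 - 3*g)/(-3 + g))) = ((-3 - 1/3) - 5)/(-5 + g*(10 - 3*g)/(-3 + g)) = (-10/3 - 5)/(-5 + g*(10 - 3*g)/(-3 + g)) = -25/(3*(-5 + g*(10 - 3*g)/(-3 + g))))
(y(X(-4, -5))*(-39))*(-4) = ((25*(-3 + 2)/(3*(-15 - 5*2 + 3*2**2)))*(-39))*(-4) = (((25/3)*(-1)/(-15 - 10 + 3*4))*(-39))*(-4) = (((25/3)*(-1)/(-15 - 10 + 12))*(-39))*(-4) = (((25/3)*(-1)/(-13))*(-39))*(-4) = (((25/3)*(-1/13)*(-1))*(-39))*(-4) = ((25/39)*(-39))*(-4) = -25*(-4) = 100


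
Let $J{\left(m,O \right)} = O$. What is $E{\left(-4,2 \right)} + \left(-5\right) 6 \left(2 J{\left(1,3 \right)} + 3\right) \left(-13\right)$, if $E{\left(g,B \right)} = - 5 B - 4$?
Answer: $3496$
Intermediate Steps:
$E{\left(g,B \right)} = -4 - 5 B$
$E{\left(-4,2 \right)} + \left(-5\right) 6 \left(2 J{\left(1,3 \right)} + 3\right) \left(-13\right) = \left(-4 - 10\right) + \left(-5\right) 6 \left(2 \cdot 3 + 3\right) \left(-13\right) = \left(-4 - 10\right) + - 30 \left(6 + 3\right) \left(-13\right) = -14 + \left(-30\right) 9 \left(-13\right) = -14 - -3510 = -14 + 3510 = 3496$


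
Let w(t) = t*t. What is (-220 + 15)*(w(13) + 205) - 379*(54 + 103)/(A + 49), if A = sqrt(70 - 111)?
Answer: (-76670*sqrt(41) + 3816333*I)/(sqrt(41) - 49*I) ≈ -77864.0 + 156.02*I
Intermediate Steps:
A = I*sqrt(41) (A = sqrt(-41) = I*sqrt(41) ≈ 6.4031*I)
w(t) = t**2
(-220 + 15)*(w(13) + 205) - 379*(54 + 103)/(A + 49) = (-220 + 15)*(13**2 + 205) - 379*(54 + 103)/(I*sqrt(41) + 49) = -205*(169 + 205) - 59503/(49 + I*sqrt(41)) = -205*374 - 59503/(49 + I*sqrt(41)) = -76670 - 59503/(49 + I*sqrt(41))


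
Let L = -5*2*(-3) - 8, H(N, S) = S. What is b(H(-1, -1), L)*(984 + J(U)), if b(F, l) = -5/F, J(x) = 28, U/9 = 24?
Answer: 5060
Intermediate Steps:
U = 216 (U = 9*24 = 216)
L = 22 (L = -10*(-3) - 8 = 30 - 8 = 22)
b(H(-1, -1), L)*(984 + J(U)) = (-5/(-1))*(984 + 28) = -5*(-1)*1012 = 5*1012 = 5060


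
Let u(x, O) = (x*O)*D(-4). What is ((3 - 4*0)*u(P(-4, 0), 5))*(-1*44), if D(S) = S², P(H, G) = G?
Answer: 0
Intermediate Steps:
u(x, O) = 16*O*x (u(x, O) = (x*O)*(-4)² = (O*x)*16 = 16*O*x)
((3 - 4*0)*u(P(-4, 0), 5))*(-1*44) = ((3 - 4*0)*(16*5*0))*(-1*44) = ((3 + 0)*0)*(-44) = (3*0)*(-44) = 0*(-44) = 0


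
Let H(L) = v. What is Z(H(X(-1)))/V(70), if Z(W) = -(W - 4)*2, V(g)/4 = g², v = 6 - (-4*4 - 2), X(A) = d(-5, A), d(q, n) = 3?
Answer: -1/490 ≈ -0.0020408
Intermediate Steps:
X(A) = 3
v = 24 (v = 6 - (-16 - 2) = 6 - 1*(-18) = 6 + 18 = 24)
H(L) = 24
V(g) = 4*g²
Z(W) = 8 - 2*W (Z(W) = -(-4 + W)*2 = -(-8 + 2*W) = 8 - 2*W)
Z(H(X(-1)))/V(70) = (8 - 2*24)/((4*70²)) = (8 - 48)/((4*4900)) = -40/19600 = -40*1/19600 = -1/490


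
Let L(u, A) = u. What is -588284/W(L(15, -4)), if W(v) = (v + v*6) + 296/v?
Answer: -8824260/1871 ≈ -4716.3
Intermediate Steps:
W(v) = 7*v + 296/v (W(v) = (v + 6*v) + 296/v = 7*v + 296/v)
-588284/W(L(15, -4)) = -588284/(7*15 + 296/15) = -588284/(105 + 296*(1/15)) = -588284/(105 + 296/15) = -588284/1871/15 = -588284*15/1871 = -8824260/1871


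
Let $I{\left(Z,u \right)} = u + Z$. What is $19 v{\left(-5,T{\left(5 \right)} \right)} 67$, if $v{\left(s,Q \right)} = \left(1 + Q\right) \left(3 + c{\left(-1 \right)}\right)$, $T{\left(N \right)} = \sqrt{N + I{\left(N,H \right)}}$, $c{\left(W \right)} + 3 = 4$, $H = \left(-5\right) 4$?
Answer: $5092 + 5092 i \sqrt{10} \approx 5092.0 + 16102.0 i$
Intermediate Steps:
$H = -20$
$c{\left(W \right)} = 1$ ($c{\left(W \right)} = -3 + 4 = 1$)
$I{\left(Z,u \right)} = Z + u$
$T{\left(N \right)} = \sqrt{-20 + 2 N}$ ($T{\left(N \right)} = \sqrt{N + \left(N - 20\right)} = \sqrt{N + \left(-20 + N\right)} = \sqrt{-20 + 2 N}$)
$v{\left(s,Q \right)} = 4 + 4 Q$ ($v{\left(s,Q \right)} = \left(1 + Q\right) \left(3 + 1\right) = \left(1 + Q\right) 4 = 4 + 4 Q$)
$19 v{\left(-5,T{\left(5 \right)} \right)} 67 = 19 \left(4 + 4 \sqrt{-20 + 2 \cdot 5}\right) 67 = 19 \left(4 + 4 \sqrt{-20 + 10}\right) 67 = 19 \left(4 + 4 \sqrt{-10}\right) 67 = 19 \left(4 + 4 i \sqrt{10}\right) 67 = \left(76 + 76 i \sqrt{10}\right) 67 = 5092 + 5092 i \sqrt{10}$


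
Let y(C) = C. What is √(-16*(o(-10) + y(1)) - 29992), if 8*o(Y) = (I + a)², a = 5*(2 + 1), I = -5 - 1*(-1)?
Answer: 55*I*√10 ≈ 173.93*I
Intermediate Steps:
I = -4 (I = -5 + 1 = -4)
a = 15 (a = 5*3 = 15)
o(Y) = 121/8 (o(Y) = (-4 + 15)²/8 = (⅛)*11² = (⅛)*121 = 121/8)
√(-16*(o(-10) + y(1)) - 29992) = √(-16*(121/8 + 1) - 29992) = √(-16*129/8 - 29992) = √(-258 - 29992) = √(-30250) = 55*I*√10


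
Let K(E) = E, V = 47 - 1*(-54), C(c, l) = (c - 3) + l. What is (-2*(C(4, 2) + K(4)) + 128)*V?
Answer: 11514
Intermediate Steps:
C(c, l) = -3 + c + l (C(c, l) = (-3 + c) + l = -3 + c + l)
V = 101 (V = 47 + 54 = 101)
(-2*(C(4, 2) + K(4)) + 128)*V = (-2*((-3 + 4 + 2) + 4) + 128)*101 = (-2*(3 + 4) + 128)*101 = (-2*7 + 128)*101 = (-14 + 128)*101 = 114*101 = 11514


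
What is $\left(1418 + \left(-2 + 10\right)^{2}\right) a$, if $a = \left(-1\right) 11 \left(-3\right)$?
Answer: $48906$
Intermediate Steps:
$a = 33$ ($a = \left(-11\right) \left(-3\right) = 33$)
$\left(1418 + \left(-2 + 10\right)^{2}\right) a = \left(1418 + \left(-2 + 10\right)^{2}\right) 33 = \left(1418 + 8^{2}\right) 33 = \left(1418 + 64\right) 33 = 1482 \cdot 33 = 48906$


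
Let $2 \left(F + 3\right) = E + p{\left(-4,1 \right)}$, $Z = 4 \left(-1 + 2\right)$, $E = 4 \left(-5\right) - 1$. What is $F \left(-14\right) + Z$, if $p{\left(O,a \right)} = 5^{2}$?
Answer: $18$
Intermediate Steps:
$p{\left(O,a \right)} = 25$
$E = -21$ ($E = -20 - 1 = -21$)
$Z = 4$ ($Z = 4 \cdot 1 = 4$)
$F = -1$ ($F = -3 + \frac{-21 + 25}{2} = -3 + \frac{1}{2} \cdot 4 = -3 + 2 = -1$)
$F \left(-14\right) + Z = \left(-1\right) \left(-14\right) + 4 = 14 + 4 = 18$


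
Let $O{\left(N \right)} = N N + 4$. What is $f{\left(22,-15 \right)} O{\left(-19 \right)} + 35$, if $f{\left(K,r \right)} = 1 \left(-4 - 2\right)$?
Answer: $-2155$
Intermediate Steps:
$f{\left(K,r \right)} = -6$ ($f{\left(K,r \right)} = 1 \left(-6\right) = -6$)
$O{\left(N \right)} = 4 + N^{2}$ ($O{\left(N \right)} = N^{2} + 4 = 4 + N^{2}$)
$f{\left(22,-15 \right)} O{\left(-19 \right)} + 35 = - 6 \left(4 + \left(-19\right)^{2}\right) + 35 = - 6 \left(4 + 361\right) + 35 = \left(-6\right) 365 + 35 = -2190 + 35 = -2155$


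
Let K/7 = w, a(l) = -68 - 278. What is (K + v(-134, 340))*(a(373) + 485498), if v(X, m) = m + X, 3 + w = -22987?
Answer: -77975570048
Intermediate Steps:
w = -22990 (w = -3 - 22987 = -22990)
v(X, m) = X + m
a(l) = -346
K = -160930 (K = 7*(-22990) = -160930)
(K + v(-134, 340))*(a(373) + 485498) = (-160930 + (-134 + 340))*(-346 + 485498) = (-160930 + 206)*485152 = -160724*485152 = -77975570048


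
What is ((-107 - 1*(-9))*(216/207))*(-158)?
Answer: 371616/23 ≈ 16157.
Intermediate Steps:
((-107 - 1*(-9))*(216/207))*(-158) = ((-107 + 9)*(216*(1/207)))*(-158) = -98*24/23*(-158) = -2352/23*(-158) = 371616/23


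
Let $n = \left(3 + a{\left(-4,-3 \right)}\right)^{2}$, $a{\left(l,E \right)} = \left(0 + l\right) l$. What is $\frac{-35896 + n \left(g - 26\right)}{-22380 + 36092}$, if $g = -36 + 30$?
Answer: $- \frac{5931}{1714} \approx -3.4603$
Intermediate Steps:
$a{\left(l,E \right)} = l^{2}$ ($a{\left(l,E \right)} = l l = l^{2}$)
$g = -6$
$n = 361$ ($n = \left(3 + \left(-4\right)^{2}\right)^{2} = \left(3 + 16\right)^{2} = 19^{2} = 361$)
$\frac{-35896 + n \left(g - 26\right)}{-22380 + 36092} = \frac{-35896 + 361 \left(-6 - 26\right)}{-22380 + 36092} = \frac{-35896 + 361 \left(-32\right)}{13712} = \left(-35896 - 11552\right) \frac{1}{13712} = \left(-47448\right) \frac{1}{13712} = - \frac{5931}{1714}$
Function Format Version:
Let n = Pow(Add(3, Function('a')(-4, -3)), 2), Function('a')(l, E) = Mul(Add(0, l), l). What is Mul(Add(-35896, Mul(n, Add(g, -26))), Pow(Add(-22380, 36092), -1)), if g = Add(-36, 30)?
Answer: Rational(-5931, 1714) ≈ -3.4603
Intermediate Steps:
Function('a')(l, E) = Pow(l, 2) (Function('a')(l, E) = Mul(l, l) = Pow(l, 2))
g = -6
n = 361 (n = Pow(Add(3, Pow(-4, 2)), 2) = Pow(Add(3, 16), 2) = Pow(19, 2) = 361)
Mul(Add(-35896, Mul(n, Add(g, -26))), Pow(Add(-22380, 36092), -1)) = Mul(Add(-35896, Mul(361, Add(-6, -26))), Pow(Add(-22380, 36092), -1)) = Mul(Add(-35896, Mul(361, -32)), Pow(13712, -1)) = Mul(Add(-35896, -11552), Rational(1, 13712)) = Mul(-47448, Rational(1, 13712)) = Rational(-5931, 1714)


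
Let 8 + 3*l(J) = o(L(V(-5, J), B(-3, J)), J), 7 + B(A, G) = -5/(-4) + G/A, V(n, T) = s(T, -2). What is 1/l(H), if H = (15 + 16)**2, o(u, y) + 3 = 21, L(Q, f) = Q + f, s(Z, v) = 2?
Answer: 3/10 ≈ 0.30000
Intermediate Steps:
V(n, T) = 2
B(A, G) = -23/4 + G/A (B(A, G) = -7 + (-5/(-4) + G/A) = -7 + (-5*(-1/4) + G/A) = -7 + (5/4 + G/A) = -23/4 + G/A)
o(u, y) = 18 (o(u, y) = -3 + 21 = 18)
H = 961 (H = 31**2 = 961)
l(J) = 10/3 (l(J) = -8/3 + (1/3)*18 = -8/3 + 6 = 10/3)
1/l(H) = 1/(10/3) = 3/10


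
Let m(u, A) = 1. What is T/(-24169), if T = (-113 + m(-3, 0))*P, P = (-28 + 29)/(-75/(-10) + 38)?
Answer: 32/314197 ≈ 0.00010185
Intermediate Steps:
P = 2/91 (P = 1/(-75*(-1/10) + 38) = 1/(15/2 + 38) = 1/(91/2) = 1*(2/91) = 2/91 ≈ 0.021978)
T = -32/13 (T = (-113 + 1)*(2/91) = -112*2/91 = -32/13 ≈ -2.4615)
T/(-24169) = -32/13/(-24169) = -32/13*(-1/24169) = 32/314197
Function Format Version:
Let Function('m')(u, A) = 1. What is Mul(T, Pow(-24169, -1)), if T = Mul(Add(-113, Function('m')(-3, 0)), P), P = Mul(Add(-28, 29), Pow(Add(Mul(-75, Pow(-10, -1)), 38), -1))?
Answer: Rational(32, 314197) ≈ 0.00010185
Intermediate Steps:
P = Rational(2, 91) (P = Mul(1, Pow(Add(Mul(-75, Rational(-1, 10)), 38), -1)) = Mul(1, Pow(Add(Rational(15, 2), 38), -1)) = Mul(1, Pow(Rational(91, 2), -1)) = Mul(1, Rational(2, 91)) = Rational(2, 91) ≈ 0.021978)
T = Rational(-32, 13) (T = Mul(Add(-113, 1), Rational(2, 91)) = Mul(-112, Rational(2, 91)) = Rational(-32, 13) ≈ -2.4615)
Mul(T, Pow(-24169, -1)) = Mul(Rational(-32, 13), Pow(-24169, -1)) = Mul(Rational(-32, 13), Rational(-1, 24169)) = Rational(32, 314197)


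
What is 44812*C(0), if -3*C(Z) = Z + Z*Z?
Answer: 0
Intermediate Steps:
C(Z) = -Z/3 - Z²/3 (C(Z) = -(Z + Z*Z)/3 = -(Z + Z²)/3 = -Z/3 - Z²/3)
44812*C(0) = 44812*(-⅓*0*(1 + 0)) = 44812*(-⅓*0*1) = 44812*0 = 0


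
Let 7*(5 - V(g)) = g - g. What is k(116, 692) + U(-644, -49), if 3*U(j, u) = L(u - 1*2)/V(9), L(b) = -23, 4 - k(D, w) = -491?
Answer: 7402/15 ≈ 493.47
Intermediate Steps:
k(D, w) = 495 (k(D, w) = 4 - 1*(-491) = 4 + 491 = 495)
V(g) = 5 (V(g) = 5 - (g - g)/7 = 5 - ⅐*0 = 5 + 0 = 5)
U(j, u) = -23/15 (U(j, u) = (-23/5)/3 = (-23*⅕)/3 = (⅓)*(-23/5) = -23/15)
k(116, 692) + U(-644, -49) = 495 - 23/15 = 7402/15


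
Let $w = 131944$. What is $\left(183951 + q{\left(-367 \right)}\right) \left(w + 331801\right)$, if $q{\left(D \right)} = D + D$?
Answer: $84965967665$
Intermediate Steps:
$q{\left(D \right)} = 2 D$
$\left(183951 + q{\left(-367 \right)}\right) \left(w + 331801\right) = \left(183951 + 2 \left(-367\right)\right) \left(131944 + 331801\right) = \left(183951 - 734\right) 463745 = 183217 \cdot 463745 = 84965967665$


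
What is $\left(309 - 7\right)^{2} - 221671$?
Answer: $-130467$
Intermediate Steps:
$\left(309 - 7\right)^{2} - 221671 = 302^{2} - 221671 = 91204 - 221671 = -130467$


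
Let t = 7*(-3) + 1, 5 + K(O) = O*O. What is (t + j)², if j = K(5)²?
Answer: 144400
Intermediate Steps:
K(O) = -5 + O² (K(O) = -5 + O*O = -5 + O²)
t = -20 (t = -21 + 1 = -20)
j = 400 (j = (-5 + 5²)² = (-5 + 25)² = 20² = 400)
(t + j)² = (-20 + 400)² = 380² = 144400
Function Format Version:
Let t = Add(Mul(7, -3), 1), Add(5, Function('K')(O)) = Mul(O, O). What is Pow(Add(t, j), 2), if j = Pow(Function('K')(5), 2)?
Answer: 144400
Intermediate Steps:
Function('K')(O) = Add(-5, Pow(O, 2)) (Function('K')(O) = Add(-5, Mul(O, O)) = Add(-5, Pow(O, 2)))
t = -20 (t = Add(-21, 1) = -20)
j = 400 (j = Pow(Add(-5, Pow(5, 2)), 2) = Pow(Add(-5, 25), 2) = Pow(20, 2) = 400)
Pow(Add(t, j), 2) = Pow(Add(-20, 400), 2) = Pow(380, 2) = 144400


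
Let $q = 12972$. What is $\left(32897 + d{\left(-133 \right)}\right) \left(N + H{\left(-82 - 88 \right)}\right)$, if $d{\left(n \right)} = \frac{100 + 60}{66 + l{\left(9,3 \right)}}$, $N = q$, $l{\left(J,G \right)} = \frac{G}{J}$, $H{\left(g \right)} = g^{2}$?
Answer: $\frac{274135272176}{199} \approx 1.3776 \cdot 10^{9}$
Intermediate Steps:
$N = 12972$
$d{\left(n \right)} = \frac{480}{199}$ ($d{\left(n \right)} = \frac{100 + 60}{66 + \frac{3}{9}} = \frac{160}{66 + 3 \cdot \frac{1}{9}} = \frac{160}{66 + \frac{1}{3}} = \frac{160}{\frac{199}{3}} = 160 \cdot \frac{3}{199} = \frac{480}{199}$)
$\left(32897 + d{\left(-133 \right)}\right) \left(N + H{\left(-82 - 88 \right)}\right) = \left(32897 + \frac{480}{199}\right) \left(12972 + \left(-82 - 88\right)^{2}\right) = \frac{6546983 \left(12972 + \left(-82 - 88\right)^{2}\right)}{199} = \frac{6546983 \left(12972 + \left(-170\right)^{2}\right)}{199} = \frac{6546983 \left(12972 + 28900\right)}{199} = \frac{6546983}{199} \cdot 41872 = \frac{274135272176}{199}$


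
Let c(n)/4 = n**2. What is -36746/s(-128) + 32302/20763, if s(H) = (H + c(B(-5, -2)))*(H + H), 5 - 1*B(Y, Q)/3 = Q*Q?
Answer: -1090247/244505088 ≈ -0.0044590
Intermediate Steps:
B(Y, Q) = 15 - 3*Q**2 (B(Y, Q) = 15 - 3*Q*Q = 15 - 3*Q**2)
c(n) = 4*n**2
s(H) = 2*H*(36 + H) (s(H) = (H + 4*(15 - 3*(-2)**2)**2)*(H + H) = (H + 4*(15 - 3*4)**2)*(2*H) = (H + 4*(15 - 12)**2)*(2*H) = (H + 4*3**2)*(2*H) = (H + 4*9)*(2*H) = (H + 36)*(2*H) = (36 + H)*(2*H) = 2*H*(36 + H))
-36746/s(-128) + 32302/20763 = -36746*(-1/(256*(36 - 128))) + 32302/20763 = -36746/(2*(-128)*(-92)) + 32302*(1/20763) = -36746/23552 + 32302/20763 = -36746*1/23552 + 32302/20763 = -18373/11776 + 32302/20763 = -1090247/244505088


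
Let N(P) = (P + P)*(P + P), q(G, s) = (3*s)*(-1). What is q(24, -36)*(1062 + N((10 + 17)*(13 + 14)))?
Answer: 229697208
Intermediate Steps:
q(G, s) = -3*s
N(P) = 4*P**2 (N(P) = (2*P)*(2*P) = 4*P**2)
q(24, -36)*(1062 + N((10 + 17)*(13 + 14))) = (-3*(-36))*(1062 + 4*((10 + 17)*(13 + 14))**2) = 108*(1062 + 4*(27*27)**2) = 108*(1062 + 4*729**2) = 108*(1062 + 4*531441) = 108*(1062 + 2125764) = 108*2126826 = 229697208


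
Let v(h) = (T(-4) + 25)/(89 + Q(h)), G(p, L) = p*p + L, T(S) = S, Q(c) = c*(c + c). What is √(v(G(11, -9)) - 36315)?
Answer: I*√23019399933918/25177 ≈ 190.56*I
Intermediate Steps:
Q(c) = 2*c² (Q(c) = c*(2*c) = 2*c²)
G(p, L) = L + p² (G(p, L) = p² + L = L + p²)
v(h) = 21/(89 + 2*h²) (v(h) = (-4 + 25)/(89 + 2*h²) = 21/(89 + 2*h²))
√(v(G(11, -9)) - 36315) = √(21/(89 + 2*(-9 + 11²)²) - 36315) = √(21/(89 + 2*(-9 + 121)²) - 36315) = √(21/(89 + 2*112²) - 36315) = √(21/(89 + 2*12544) - 36315) = √(21/(89 + 25088) - 36315) = √(21/25177 - 36315) = √(-914302734/25177) = I*√23019399933918/25177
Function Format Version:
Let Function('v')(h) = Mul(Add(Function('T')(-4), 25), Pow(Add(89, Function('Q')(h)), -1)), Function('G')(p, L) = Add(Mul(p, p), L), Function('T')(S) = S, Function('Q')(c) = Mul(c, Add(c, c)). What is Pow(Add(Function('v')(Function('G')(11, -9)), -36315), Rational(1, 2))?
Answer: Mul(Rational(1, 25177), I, Pow(23019399933918, Rational(1, 2))) ≈ Mul(190.56, I)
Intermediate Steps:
Function('Q')(c) = Mul(2, Pow(c, 2)) (Function('Q')(c) = Mul(c, Mul(2, c)) = Mul(2, Pow(c, 2)))
Function('G')(p, L) = Add(L, Pow(p, 2)) (Function('G')(p, L) = Add(Pow(p, 2), L) = Add(L, Pow(p, 2)))
Function('v')(h) = Mul(21, Pow(Add(89, Mul(2, Pow(h, 2))), -1)) (Function('v')(h) = Mul(Add(-4, 25), Pow(Add(89, Mul(2, Pow(h, 2))), -1)) = Mul(21, Pow(Add(89, Mul(2, Pow(h, 2))), -1)))
Pow(Add(Function('v')(Function('G')(11, -9)), -36315), Rational(1, 2)) = Pow(Add(Mul(21, Pow(Add(89, Mul(2, Pow(Add(-9, Pow(11, 2)), 2))), -1)), -36315), Rational(1, 2)) = Pow(Add(Mul(21, Pow(Add(89, Mul(2, Pow(Add(-9, 121), 2))), -1)), -36315), Rational(1, 2)) = Pow(Add(Mul(21, Pow(Add(89, Mul(2, Pow(112, 2))), -1)), -36315), Rational(1, 2)) = Pow(Add(Mul(21, Pow(Add(89, Mul(2, 12544)), -1)), -36315), Rational(1, 2)) = Pow(Add(Mul(21, Pow(Add(89, 25088), -1)), -36315), Rational(1, 2)) = Pow(Add(Mul(21, Pow(25177, -1)), -36315), Rational(1, 2)) = Pow(Add(Mul(21, Rational(1, 25177)), -36315), Rational(1, 2)) = Pow(Add(Rational(21, 25177), -36315), Rational(1, 2)) = Pow(Rational(-914302734, 25177), Rational(1, 2)) = Mul(Rational(1, 25177), I, Pow(23019399933918, Rational(1, 2)))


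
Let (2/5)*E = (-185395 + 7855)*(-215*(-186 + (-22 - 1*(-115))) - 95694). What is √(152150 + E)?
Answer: 10*√335991533 ≈ 1.8330e+5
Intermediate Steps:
E = 33599001150 (E = 5*((-185395 + 7855)*(-215*(-186 + (-22 - 1*(-115))) - 95694))/2 = 5*(-177540*(-215*(-186 + (-22 + 115)) - 95694))/2 = 5*(-177540*(-215*(-186 + 93) - 95694))/2 = 5*(-177540*(-215*(-93) - 95694))/2 = 5*(-177540*(19995 - 95694))/2 = 5*(-177540*(-75699))/2 = (5/2)*13439600460 = 33599001150)
√(152150 + E) = √(152150 + 33599001150) = √33599153300 = 10*√335991533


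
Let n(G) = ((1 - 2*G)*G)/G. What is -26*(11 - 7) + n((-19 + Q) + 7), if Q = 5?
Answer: -89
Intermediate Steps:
n(G) = 1 - 2*G (n(G) = (G*(1 - 2*G))/G = 1 - 2*G)
-26*(11 - 7) + n((-19 + Q) + 7) = -26*(11 - 7) + (1 - 2*((-19 + 5) + 7)) = -26*4 + (1 - 2*(-14 + 7)) = -104 + (1 - 2*(-7)) = -104 + (1 + 14) = -104 + 15 = -89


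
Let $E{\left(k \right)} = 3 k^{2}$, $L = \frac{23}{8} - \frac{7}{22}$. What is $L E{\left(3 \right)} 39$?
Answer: $\frac{236925}{88} \approx 2692.3$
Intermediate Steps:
$L = \frac{225}{88}$ ($L = 23 \cdot \frac{1}{8} - \frac{7}{22} = \frac{23}{8} - \frac{7}{22} = \frac{225}{88} \approx 2.5568$)
$L E{\left(3 \right)} 39 = \frac{225 \cdot 3 \cdot 3^{2}}{88} \cdot 39 = \frac{225 \cdot 3 \cdot 9}{88} \cdot 39 = \frac{225}{88} \cdot 27 \cdot 39 = \frac{6075}{88} \cdot 39 = \frac{236925}{88}$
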